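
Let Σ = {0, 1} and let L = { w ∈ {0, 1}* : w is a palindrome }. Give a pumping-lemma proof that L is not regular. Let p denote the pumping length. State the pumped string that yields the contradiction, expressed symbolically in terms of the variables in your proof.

Toward a contradiction, assume L is regular with pumping length p.
Take w = 0^p 1 0^p, a palindrome of length 2p+1 ≥ p.
Write w = xyz as guaranteed by the lemma, with |xy| ≤ p and |y| ≥ 1.
Since the first p symbols of w are all 0's and |xy| ≤ p, y lies entirely in the leading 0-block: y = 0^k for some k with 1 ≤ k ≤ p.
Pump with i = 2: xy^2z = 0^{p+k} 1 0^p. Its reverse is 0^p 1 0^{p+k}, which differs from xy^2z since k ≥ 1. So xy^2z is not a palindrome and xy^2z ∉ L.
This contradicts the pumping lemma, so L is not regular.

0^{p+k} 1 0^p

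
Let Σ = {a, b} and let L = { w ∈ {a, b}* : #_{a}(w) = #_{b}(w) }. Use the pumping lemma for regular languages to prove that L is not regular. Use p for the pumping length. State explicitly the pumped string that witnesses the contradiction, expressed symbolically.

Assume L is regular; let p be its pumping constant.
Choose w = a^p b^p ∈ L with |w| = 2p ≥ p.
By the pumping lemma, w = xyz with |xy| ≤ p and y is nonempty.
The first p characters of w are a's, so xy (and hence y) consists only of a's. Write y = a^k, 1 ≤ k ≤ p.
Pump with i = 2: xy^2z = a^{p+k} b^p has p+k occurrences of a but only p of b. Since k ≥ 1 the counts differ, so xy^2z ∉ L.
This contradicts the pumping lemma, so L is not regular.

a^{p+k} b^p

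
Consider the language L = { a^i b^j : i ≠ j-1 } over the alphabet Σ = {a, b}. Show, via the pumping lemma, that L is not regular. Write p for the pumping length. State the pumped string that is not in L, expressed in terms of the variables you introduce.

a^{p+p!} b^{p+p!+1}

Toward a contradiction, assume L is regular with pumping length p.
Choose w = a^p b^{p+p!+1}. Since p ≠ (p+p!+1)-1 = p+p!, w ∈ L; and |w| ≥ p.
Write w = xyz as guaranteed by the lemma, with |xy| ≤ p and |y| ≥ 1.
Because |xy| ≤ p and w begins with p copies of a, we have y = a^k with 1 ≤ k ≤ p.
Since 1 ≤ k ≤ p, k divides p!; set t = 1 + p!/k. Then xy^t z has p + (p!/k)·k = p + p! copies of a. Now the a-count is p+p! and (b-count)-1 = (p+p!+1)-1 = p+p!, so i ≠ j-1 fails. So xy^t z = a^{p+p!} b^{p+p!+1} ∉ L.
This contradicts the pumping lemma, so L is not regular.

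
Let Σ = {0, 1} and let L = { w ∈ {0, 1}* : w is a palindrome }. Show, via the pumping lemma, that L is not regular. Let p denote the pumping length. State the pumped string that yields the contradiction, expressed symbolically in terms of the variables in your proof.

Assume L is regular. Let p be the pumping length given by the pumping lemma.
Take w = 0^p 1 0^p, a palindrome of length 2p+1 ≥ p.
The pumping lemma gives a decomposition w = xyz where |xy| ≤ p and |y| > 0.
Since the first p symbols of w are all 0's and |xy| ≤ p, y lies entirely in the leading 0-block: y = 0^k for some k with 1 ≤ k ≤ p.
Pump with i = 2: xy^2z = 0^{p+k} 1 0^p. Its reverse is 0^p 1 0^{p+k}, which differs from xy^2z since k ≥ 1. So xy^2z is not a palindrome and xy^2z ∉ L.
Contradiction. Therefore L is not regular.

0^{p+k} 1 0^p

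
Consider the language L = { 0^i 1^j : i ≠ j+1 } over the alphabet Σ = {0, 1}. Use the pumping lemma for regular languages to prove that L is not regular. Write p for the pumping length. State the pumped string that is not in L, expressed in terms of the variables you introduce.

Assume L is regular. Let p be the pumping length given by the pumping lemma.
Choose w = 0^p 1^{p+p!-1}. Since p ≠ (p+p!-1)+1 = p+p!, w ∈ L; and |w| ≥ p.
Write w = xyz as guaranteed by the lemma, with |xy| ≤ p and |y| ≥ 1.
Because |xy| ≤ p and w begins with p copies of 0, we have y = 0^k with 1 ≤ k ≤ p.
Since 1 ≤ k ≤ p, k divides p!; set t = 1 + p!/k. Then xy^t z has p + (p!/k)·k = p + p! copies of 0. Now the 0-count is p+p! and (1-count)+1 = (p+p!-1)+1 = p+p!, so i ≠ j+1 fails. So xy^t z = 0^{p+p!} 1^{p+p!-1} ∉ L.
Contradiction. Therefore L is not regular.

0^{p+p!} 1^{p+p!-1}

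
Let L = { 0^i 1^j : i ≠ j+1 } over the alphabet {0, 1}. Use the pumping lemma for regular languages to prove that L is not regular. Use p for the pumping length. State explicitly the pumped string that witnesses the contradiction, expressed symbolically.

Suppose for contradiction that L is regular, and let p be the pumping length.
Choose w = 0^p 1^{p+p!-1}. Since p ≠ (p+p!-1)+1 = p+p!, w ∈ L; and |w| ≥ p.
The pumping lemma gives a decomposition w = xyz where |xy| ≤ p and y is nonempty.
Because |xy| ≤ p and w begins with p copies of 0, we have y = 0^k with 1 ≤ k ≤ p.
Since 1 ≤ k ≤ p, k divides p!; set t = 1 + p!/k. Then xy^t z has p + (p!/k)·k = p + p! copies of 0. Now the 0-count is p+p! and (1-count)+1 = (p+p!-1)+1 = p+p!, so i ≠ j+1 fails. So xy^t z = 0^{p+p!} 1^{p+p!-1} ∉ L.
Contradiction. Therefore L is not regular.

0^{p+p!} 1^{p+p!-1}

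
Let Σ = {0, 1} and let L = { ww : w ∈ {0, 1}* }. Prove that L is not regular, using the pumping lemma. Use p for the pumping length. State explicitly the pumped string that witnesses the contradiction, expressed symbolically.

0^{p+k} 1^p 0^p 1^p

Assume L is regular; let p be its pumping constant.
Take w = 0^p 1^p 0^p 1^p = uu where u = 0^p1^p; then w ∈ L and |w| = 4p ≥ p.
The pumping lemma gives a decomposition w = xyz where |xy| ≤ p and |y| > 0.
Because |xy| ≤ p and w begins with p copies of 0, we have y = 0^k with 1 ≤ k ≤ p.
Pump with i = 2: xy^2z = 0^{p+k} 1^p 0^p 1^p, of length 4p+k. Suppose this equals vv. The string starts with 0 and ends with 1, so v does too; thus the boundary between the two copies of v is a 1→0 transition. There is exactly one such transition, at position 2p+k, so |v| = 2p+k and |vv| = 4p+2k ≠ 4p+k since k ≥ 1. So xy^2z ∉ L.
Contradiction. Therefore L is not regular.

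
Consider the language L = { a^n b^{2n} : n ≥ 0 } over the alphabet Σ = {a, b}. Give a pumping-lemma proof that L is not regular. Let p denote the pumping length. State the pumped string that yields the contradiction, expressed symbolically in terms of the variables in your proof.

Assume L is regular. Let p be the pumping length given by the pumping lemma.
Take w = a^p b^{2p}. Then w ∈ L and |w| = 3p ≥ p.
By the pumping lemma, w = xyz with |xy| ≤ p and |y| > 0.
Because |xy| ≤ p and w begins with p copies of a, we have y = a^k with 1 ≤ k ≤ p.
Pump with i = 2: xy^2z = a^{p+k} b^{2p}. For this to lie in L we would need 2p = 2(p+k), which forces k = 0. But k ≥ 1, so xy^2z ∉ L.
This contradicts the pumping lemma, so L is not regular.

a^{p+k} b^{2p}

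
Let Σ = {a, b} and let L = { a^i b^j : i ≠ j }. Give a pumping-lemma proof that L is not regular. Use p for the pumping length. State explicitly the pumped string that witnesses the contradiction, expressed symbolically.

Suppose for contradiction that L is regular, and let p be the pumping length.
Choose w = a^p b^{p+p!}. Since p ≠ p+p!, w ∈ L; and |w| ≥ p.
Write w = xyz as guaranteed by the lemma, with |xy| ≤ p and |y| > 0.
Since the first p symbols of w are all a's and |xy| ≤ p, y lies entirely in the leading a-block: y = a^k for some k with 1 ≤ k ≤ p.
Since 1 ≤ k ≤ p, k divides p!; set t = 1 + p!/k. Then xy^t z has p + (p!/k)·k = p + p! copies of a. Now the a-count equals the b-count, so i ≠ j fails. So xy^t z = a^{p+p!} b^{p+p!} ∉ L.
Contradiction. Therefore L is not regular.

a^{p+p!} b^{p+p!}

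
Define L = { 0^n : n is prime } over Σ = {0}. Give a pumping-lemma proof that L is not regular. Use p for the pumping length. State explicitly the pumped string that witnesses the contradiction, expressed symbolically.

Assume L is regular. Let p be the pumping length given by the pumping lemma.
Let q be a prime with q ≥ p+2 (infinitely many primes exist), and take w = 0^q ∈ L with |w| = q ≥ p.
By the pumping lemma, w = xyz with |xy| ≤ p and |y| > 0.
Then y = 0^k for some k with 1 ≤ k ≤ p.
Since 1 ≤ k ≤ p, |xz| = q-k. Pump with i = q+1: |xy^{q+1}z| = (q-k)+(q+1)k = q+qk = q(1+k), which is composite (both factors ≥ 2). So xy^{q+1}z = 0^{q(1+k)} ∉ L.
This contradicts the pumping lemma, so L is not regular.

0^{q(1+k)}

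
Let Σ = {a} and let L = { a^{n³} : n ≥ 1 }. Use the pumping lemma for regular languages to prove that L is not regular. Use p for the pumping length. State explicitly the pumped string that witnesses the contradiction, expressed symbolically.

a^{p³+k}

Suppose for contradiction that L is regular, and let p be the pumping length.
Take w = a^{p³} ∈ L with |w| = p³ ≥ p.
By the pumping lemma, w = xyz with |xy| ≤ p and |y| > 0.
Then y = a^k for some k with 1 ≤ k ≤ p.
Pump with i = 2: xy^2z = a^{p³+k}. Since 1 ≤ k ≤ p, p³ < p³+k ≤ p³+p < p³+3p²+3p+1 = (p+1)³, so p³+k is not a perfect cube. So xy^2z ∉ L.
Contradiction. Therefore L is not regular.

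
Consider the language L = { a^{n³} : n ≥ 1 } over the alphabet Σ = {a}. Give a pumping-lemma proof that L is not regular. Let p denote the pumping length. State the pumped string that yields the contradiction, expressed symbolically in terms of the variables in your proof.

a^{p³+k}

Suppose for contradiction that L is regular, and let p be the pumping length.
Take w = a^{p³} ∈ L with |w| = p³ ≥ p.
Write w = xyz as guaranteed by the lemma, with |xy| ≤ p and y is nonempty.
Then y = a^k for some k with 1 ≤ k ≤ p.
Pump with i = 2: xy^2z = a^{p³+k}. Since 1 ≤ k ≤ p, p³ < p³+k ≤ p³+p < p³+3p²+3p+1 = (p+1)³, so p³+k is not a perfect cube. So xy^2z ∉ L.
Contradiction. Therefore L is not regular.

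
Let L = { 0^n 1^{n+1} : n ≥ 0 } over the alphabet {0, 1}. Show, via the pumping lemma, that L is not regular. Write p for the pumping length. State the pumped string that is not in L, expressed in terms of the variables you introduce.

Assume L is regular. Let p be the pumping length given by the pumping lemma.
Choose w = 0^p 1^{p+1}, which is in L with |w| = 2p+1 ≥ p.
The pumping lemma gives a decomposition w = xyz where |xy| ≤ p and y is nonempty.
Because |xy| ≤ p and w begins with p copies of 0, we have y = 0^k with 1 ≤ k ≤ p.
Pump with i = 2: xy^2z = 0^{p+k} 1^{p+1}. For this to lie in L we would need p+1 = (p+k)+1, which forces k = 0. But k ≥ 1, so xy^2z ∉ L.
This contradicts the pumping lemma, so L is not regular.

0^{p+k} 1^{p+1}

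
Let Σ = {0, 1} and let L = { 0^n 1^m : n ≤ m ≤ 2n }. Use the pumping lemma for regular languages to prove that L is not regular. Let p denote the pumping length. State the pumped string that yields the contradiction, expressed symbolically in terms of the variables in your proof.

Assume L is regular. Let p be the pumping length given by the pumping lemma.
Take w = 0^p 1^p ∈ L (since p ≤ p ≤ 2p), with |w| = 2p ≥ p.
The pumping lemma gives a decomposition w = xyz where |xy| ≤ p and y is nonempty.
Because |xy| ≤ p and w begins with p copies of 0, we have y = 0^k with 1 ≤ k ≤ p.
Pump with i = 2: xy^2z = 0^{p+k} 1^p. Now n = p+k > p = m, so the condition n ≤ m fails. Thus xy^2z ∉ L.
This is a contradiction; hence L is not regular.

0^{p+k} 1^p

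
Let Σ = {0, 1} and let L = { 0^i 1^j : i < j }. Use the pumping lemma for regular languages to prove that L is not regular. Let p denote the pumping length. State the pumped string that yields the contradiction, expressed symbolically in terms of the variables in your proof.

0^{p+k} 1^{p+1}

Toward a contradiction, assume L is regular with pumping length p.
Choose w = 0^p 1^{p+1} ∈ L, with |w| = 2p+1 ≥ p.
The pumping lemma gives a decomposition w = xyz where |xy| ≤ p and |y| > 0.
Since the first p symbols of w are all 0's and |xy| ≤ p, y lies entirely in the leading 0-block: y = 0^k for some k with 1 ≤ k ≤ p.
Consider xy^2z = 0^{p+k} 1^{p+1}. Since k ≥ 1, the 0-count p+k is at least p+1, so i < j fails; thus xy^2z ∉ L.
This contradicts the pumping lemma, so L is not regular.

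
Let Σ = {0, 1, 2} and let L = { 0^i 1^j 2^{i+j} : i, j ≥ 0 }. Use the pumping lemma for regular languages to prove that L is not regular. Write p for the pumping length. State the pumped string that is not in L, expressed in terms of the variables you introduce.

0^{p+k} 1^p 2^{2p}

Assume L is regular. Let p be the pumping length given by the pumping lemma.
Take w = 0^p 1^p 2^{2p} ∈ L (with i=j=p, i+j=2p), |w| = 4p ≥ p.
The pumping lemma gives a decomposition w = xyz where |xy| ≤ p and y is nonempty.
Since the first p symbols of w are all 0's and |xy| ≤ p, y lies entirely in the leading 0-block: y = 0^k for some k with 1 ≤ k ≤ p.
Consider xy^2z = 0^{p+k} 1^p 2^{2p}. Now the 0- and 1-counts sum to 2p+k, but the 2-count is 2p ≠ 2p+k. So xy^2z ∉ L.
This is a contradiction; hence L is not regular.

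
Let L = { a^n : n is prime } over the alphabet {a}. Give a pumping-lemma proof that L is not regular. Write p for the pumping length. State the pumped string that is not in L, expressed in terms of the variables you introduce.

a^{q(1+k)}

Assume L is regular; let p be its pumping constant.
Let q be a prime with q ≥ p+2 (infinitely many primes exist), and take w = a^q ∈ L with |w| = q ≥ p.
Write w = xyz as guaranteed by the lemma, with |xy| ≤ p and |y| ≥ 1.
Then y = a^k for some k with 1 ≤ k ≤ p.
Since 1 ≤ k ≤ p, |xz| = q-k. Pump with i = q+1: |xy^{q+1}z| = (q-k)+(q+1)k = q+qk = q(1+k), which is composite (both factors ≥ 2). So xy^{q+1}z = a^{q(1+k)} ∉ L.
Contradiction. Therefore L is not regular.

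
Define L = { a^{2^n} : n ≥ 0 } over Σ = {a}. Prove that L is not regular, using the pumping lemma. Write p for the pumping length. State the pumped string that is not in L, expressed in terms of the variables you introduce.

a^{2^p+k}

Assume L is regular; let p be its pumping constant.
Take w = a^{2^p} ∈ L with |w| = 2^p ≥ p.
Write w = xyz as guaranteed by the lemma, with |xy| ≤ p and |y| ≥ 1.
Then y = a^k for some k with 1 ≤ k ≤ p.
Pump with i = 2: xy^2z = a^{2^p+k}. Since 1 ≤ k ≤ p < 2^p, we have 2^p < 2^p+k < 2^{p+1}, so 2^p+k is not a power of 2. So xy^2z ∉ L.
This is a contradiction; hence L is not regular.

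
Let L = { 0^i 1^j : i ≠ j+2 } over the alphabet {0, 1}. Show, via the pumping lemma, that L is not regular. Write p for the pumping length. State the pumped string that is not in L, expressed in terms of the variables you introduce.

0^{p+p!} 1^{p+p!-2}

Suppose for contradiction that L is regular, and let p be the pumping length.
Choose w = 0^p 1^{p+p!-2}. Since p ≠ (p+p!-2)+2 = p+p!, w ∈ L; and |w| ≥ p.
By the pumping lemma, w = xyz with |xy| ≤ p and y is nonempty.
Because |xy| ≤ p and w begins with p copies of 0, we have y = 0^k with 1 ≤ k ≤ p.
Since 1 ≤ k ≤ p, k divides p!; set t = 1 + p!/k. Then xy^t z has p + (p!/k)·k = p + p! copies of 0. Now the 0-count is p+p! and (1-count)+2 = (p+p!-2)+2 = p+p!, so i ≠ j+2 fails. So xy^t z = 0^{p+p!} 1^{p+p!-2} ∉ L.
This contradicts the pumping lemma, so L is not regular.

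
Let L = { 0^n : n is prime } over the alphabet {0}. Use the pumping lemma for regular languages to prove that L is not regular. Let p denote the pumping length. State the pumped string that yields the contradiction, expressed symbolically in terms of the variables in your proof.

0^{q(1+k)}

Toward a contradiction, assume L is regular with pumping length p.
Let q be a prime with q ≥ p+2 (infinitely many primes exist), and take w = 0^q ∈ L with |w| = q ≥ p.
By the pumping lemma, w = xyz with |xy| ≤ p and y is nonempty.
Then y = 0^k for some k with 1 ≤ k ≤ p.
Since 1 ≤ k ≤ p, |xz| = q-k. Pump with i = q+1: |xy^{q+1}z| = (q-k)+(q+1)k = q+qk = q(1+k), which is composite (both factors ≥ 2). So xy^{q+1}z = 0^{q(1+k)} ∉ L.
This contradicts the pumping lemma, so L is not regular.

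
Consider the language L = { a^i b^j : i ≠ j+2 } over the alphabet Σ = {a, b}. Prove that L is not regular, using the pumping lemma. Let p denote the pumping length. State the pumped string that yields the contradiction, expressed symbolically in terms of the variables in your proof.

a^{p+p!} b^{p+p!-2}

Assume L is regular; let p be its pumping constant.
Choose w = a^p b^{p+p!-2}. Since p ≠ (p+p!-2)+2 = p+p!, w ∈ L; and |w| ≥ p.
The pumping lemma gives a decomposition w = xyz where |xy| ≤ p and y is nonempty.
The first p characters of w are a's, so xy (and hence y) consists only of a's. Write y = a^k, 1 ≤ k ≤ p.
Since 1 ≤ k ≤ p, k divides p!; set t = 1 + p!/k. Then xy^t z has p + (p!/k)·k = p + p! copies of a. Now the a-count is p+p! and (b-count)+2 = (p+p!-2)+2 = p+p!, so i ≠ j+2 fails. So xy^t z = a^{p+p!} b^{p+p!-2} ∉ L.
Contradiction. Therefore L is not regular.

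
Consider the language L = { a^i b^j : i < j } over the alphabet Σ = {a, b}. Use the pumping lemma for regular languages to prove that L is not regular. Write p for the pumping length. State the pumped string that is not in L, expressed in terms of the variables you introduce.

Assume L is regular; let p be its pumping constant.
Choose w = a^p b^{p+1} ∈ L, with |w| = 2p+1 ≥ p.
By the pumping lemma, w = xyz with |xy| ≤ p and |y| > 0.
Because |xy| ≤ p and w begins with p copies of a, we have y = a^k with 1 ≤ k ≤ p.
Consider xy^2z = a^{p+k} b^{p+1}. Since k ≥ 1, the a-count p+k is at least p+1, so i < j fails; thus xy^2z ∉ L.
Contradiction. Therefore L is not regular.

a^{p+k} b^{p+1}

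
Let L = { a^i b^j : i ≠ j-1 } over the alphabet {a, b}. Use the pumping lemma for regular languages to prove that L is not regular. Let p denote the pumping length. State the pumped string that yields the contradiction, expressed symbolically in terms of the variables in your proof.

a^{p+p!} b^{p+p!+1}

Assume L is regular; let p be its pumping constant.
Choose w = a^p b^{p+p!+1}. Since p ≠ (p+p!+1)-1 = p+p!, w ∈ L; and |w| ≥ p.
By the pumping lemma, w = xyz with |xy| ≤ p and |y| > 0.
Because |xy| ≤ p and w begins with p copies of a, we have y = a^k with 1 ≤ k ≤ p.
Since 1 ≤ k ≤ p, k divides p!; set t = 1 + p!/k. Then xy^t z has p + (p!/k)·k = p + p! copies of a. Now the a-count is p+p! and (b-count)-1 = (p+p!+1)-1 = p+p!, so i ≠ j-1 fails. So xy^t z = a^{p+p!} b^{p+p!+1} ∉ L.
Contradiction. Therefore L is not regular.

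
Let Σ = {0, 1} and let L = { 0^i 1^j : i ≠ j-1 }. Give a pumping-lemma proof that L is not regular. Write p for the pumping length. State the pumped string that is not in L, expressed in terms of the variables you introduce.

0^{p+p!} 1^{p+p!+1}

Toward a contradiction, assume L is regular with pumping length p.
Choose w = 0^p 1^{p+p!+1}. Since p ≠ (p+p!+1)-1 = p+p!, w ∈ L; and |w| ≥ p.
Write w = xyz as guaranteed by the lemma, with |xy| ≤ p and |y| ≥ 1.
The first p characters of w are 0's, so xy (and hence y) consists only of 0's. Write y = 0^k, 1 ≤ k ≤ p.
Since 1 ≤ k ≤ p, k divides p!; set t = 1 + p!/k. Then xy^t z has p + (p!/k)·k = p + p! copies of 0. Now the 0-count is p+p! and (1-count)-1 = (p+p!+1)-1 = p+p!, so i ≠ j-1 fails. So xy^t z = 0^{p+p!} 1^{p+p!+1} ∉ L.
Contradiction. Therefore L is not regular.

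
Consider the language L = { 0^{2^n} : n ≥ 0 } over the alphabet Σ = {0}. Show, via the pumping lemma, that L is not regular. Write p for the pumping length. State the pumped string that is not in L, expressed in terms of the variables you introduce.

Assume L is regular. Let p be the pumping length given by the pumping lemma.
Take w = 0^{2^p} ∈ L with |w| = 2^p ≥ p.
Write w = xyz as guaranteed by the lemma, with |xy| ≤ p and y is nonempty.
Then y = 0^k for some k with 1 ≤ k ≤ p.
Pump with i = 2: xy^2z = 0^{2^p+k}. Since 1 ≤ k ≤ p < 2^p, we have 2^p < 2^p+k < 2^{p+1}, so 2^p+k is not a power of 2. So xy^2z ∉ L.
This is a contradiction; hence L is not regular.

0^{2^p+k}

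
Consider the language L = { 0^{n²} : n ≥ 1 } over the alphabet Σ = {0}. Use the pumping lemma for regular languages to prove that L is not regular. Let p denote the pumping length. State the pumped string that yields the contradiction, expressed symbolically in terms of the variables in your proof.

0^{p²+k}

Assume L is regular. Let p be the pumping length given by the pumping lemma.
Take w = 0^{p²} ∈ L with |w| = p² ≥ p.
Write w = xyz as guaranteed by the lemma, with |xy| ≤ p and |y| > 0.
Then y = 0^k for some k with 1 ≤ k ≤ p.
Pump with i = 2: xy^2z = 0^{p²+k}. Since 1 ≤ k ≤ p, p² < p²+k ≤ p²+p < (p+1)², so p²+k lies strictly between consecutive squares and is not a perfect square. So xy^2z ∉ L.
Contradiction. Therefore L is not regular.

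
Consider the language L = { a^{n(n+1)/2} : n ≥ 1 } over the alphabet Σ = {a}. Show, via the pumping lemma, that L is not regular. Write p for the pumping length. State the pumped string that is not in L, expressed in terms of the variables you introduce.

a^{p(p+1)/2+k}

Assume L is regular; let p be its pumping constant.
Take w = a^{p(p+1)/2} ∈ L with |w| = p(p+1)/2 ≥ p.
By the pumping lemma, w = xyz with |xy| ≤ p and y is nonempty.
Then y = a^k for some k with 1 ≤ k ≤ p.
Pump with i = 2: xy^2z = a^{p(p+1)/2+k}. Since 1 ≤ k ≤ p, p(p+1)/2 < p(p+1)/2+k ≤ p(p+1)/2+p < (p+1)(p+2)/2, so p(p+1)/2+k is strictly between consecutive triangular numbers. So xy^2z ∉ L.
This is a contradiction; hence L is not regular.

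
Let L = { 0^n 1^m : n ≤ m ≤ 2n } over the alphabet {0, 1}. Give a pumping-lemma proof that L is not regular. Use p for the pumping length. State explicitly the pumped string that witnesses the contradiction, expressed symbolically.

Assume L is regular; let p be its pumping constant.
Take w = 0^p 1^p ∈ L (since p ≤ p ≤ 2p), with |w| = 2p ≥ p.
Write w = xyz as guaranteed by the lemma, with |xy| ≤ p and y is nonempty.
Because |xy| ≤ p and w begins with p copies of 0, we have y = 0^k with 1 ≤ k ≤ p.
Pump with i = 2: xy^2z = 0^{p+k} 1^p. Now n = p+k > p = m, so the condition n ≤ m fails. Thus xy^2z ∉ L.
This is a contradiction; hence L is not regular.

0^{p+k} 1^p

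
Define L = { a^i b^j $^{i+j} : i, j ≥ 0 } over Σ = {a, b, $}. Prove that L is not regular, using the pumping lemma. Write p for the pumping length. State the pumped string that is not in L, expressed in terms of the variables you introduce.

a^{p+k} b^p $^{2p}

Assume L is regular. Let p be the pumping length given by the pumping lemma.
Take w = a^p b^p $^{2p} ∈ L (with i=j=p, i+j=2p), |w| = 4p ≥ p.
The pumping lemma gives a decomposition w = xyz where |xy| ≤ p and y is nonempty.
Because |xy| ≤ p and w begins with p copies of a, we have y = a^k with 1 ≤ k ≤ p.
Consider xy^2z = a^{p+k} b^p $^{2p}. Now the a- and b-counts sum to 2p+k, but the $-count is 2p ≠ 2p+k. So xy^2z ∉ L.
Contradiction. Therefore L is not regular.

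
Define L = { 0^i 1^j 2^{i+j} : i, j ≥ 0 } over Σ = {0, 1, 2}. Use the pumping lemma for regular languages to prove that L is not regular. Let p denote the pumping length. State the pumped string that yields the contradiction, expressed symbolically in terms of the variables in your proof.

Suppose for contradiction that L is regular, and let p be the pumping length.
Take w = 0^p 1^p 2^{2p} ∈ L (with i=j=p, i+j=2p), |w| = 4p ≥ p.
The pumping lemma gives a decomposition w = xyz where |xy| ≤ p and y is nonempty.
The first p characters of w are 0's, so xy (and hence y) consists only of 0's. Write y = 0^k, 1 ≤ k ≤ p.
Consider xy^2z = 0^{p+k} 1^p 2^{2p}. Now the 0- and 1-counts sum to 2p+k, but the 2-count is 2p ≠ 2p+k. So xy^2z ∉ L.
This contradicts the pumping lemma, so L is not regular.

0^{p+k} 1^p 2^{2p}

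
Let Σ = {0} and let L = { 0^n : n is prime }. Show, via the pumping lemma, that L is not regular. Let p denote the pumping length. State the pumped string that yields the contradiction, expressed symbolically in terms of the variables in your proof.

0^{q(1+k)}

Suppose for contradiction that L is regular, and let p be the pumping length.
Let q be a prime with q ≥ p+2 (infinitely many primes exist), and take w = 0^q ∈ L with |w| = q ≥ p.
The pumping lemma gives a decomposition w = xyz where |xy| ≤ p and |y| > 0.
Then y = 0^k for some k with 1 ≤ k ≤ p.
Since 1 ≤ k ≤ p, |xz| = q-k. Pump with i = q+1: |xy^{q+1}z| = (q-k)+(q+1)k = q+qk = q(1+k), which is composite (both factors ≥ 2). So xy^{q+1}z = 0^{q(1+k)} ∉ L.
Contradiction. Therefore L is not regular.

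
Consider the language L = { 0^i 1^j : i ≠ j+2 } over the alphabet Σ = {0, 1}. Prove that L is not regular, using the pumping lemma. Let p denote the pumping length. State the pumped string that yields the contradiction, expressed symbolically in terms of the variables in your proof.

0^{p+p!} 1^{p+p!-2}

Assume L is regular; let p be its pumping constant.
Choose w = 0^p 1^{p+p!-2}. Since p ≠ (p+p!-2)+2 = p+p!, w ∈ L; and |w| ≥ p.
By the pumping lemma, w = xyz with |xy| ≤ p and |y| > 0.
The first p characters of w are 0's, so xy (and hence y) consists only of 0's. Write y = 0^k, 1 ≤ k ≤ p.
Since 1 ≤ k ≤ p, k divides p!; set t = 1 + p!/k. Then xy^t z has p + (p!/k)·k = p + p! copies of 0. Now the 0-count is p+p! and (1-count)+2 = (p+p!-2)+2 = p+p!, so i ≠ j+2 fails. So xy^t z = 0^{p+p!} 1^{p+p!-2} ∉ L.
This contradicts the pumping lemma, so L is not regular.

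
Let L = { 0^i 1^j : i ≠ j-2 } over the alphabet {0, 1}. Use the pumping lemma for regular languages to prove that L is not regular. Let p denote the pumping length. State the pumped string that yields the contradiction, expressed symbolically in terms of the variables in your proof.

0^{p+p!} 1^{p+p!+2}

Assume L is regular; let p be its pumping constant.
Choose w = 0^p 1^{p+p!+2}. Since p ≠ (p+p!+2)-2 = p+p!, w ∈ L; and |w| ≥ p.
Write w = xyz as guaranteed by the lemma, with |xy| ≤ p and |y| ≥ 1.
The first p characters of w are 0's, so xy (and hence y) consists only of 0's. Write y = 0^k, 1 ≤ k ≤ p.
Since 1 ≤ k ≤ p, k divides p!; set t = 1 + p!/k. Then xy^t z has p + (p!/k)·k = p + p! copies of 0. Now the 0-count is p+p! and (1-count)-2 = (p+p!+2)-2 = p+p!, so i ≠ j-2 fails. So xy^t z = 0^{p+p!} 1^{p+p!+2} ∉ L.
Contradiction. Therefore L is not regular.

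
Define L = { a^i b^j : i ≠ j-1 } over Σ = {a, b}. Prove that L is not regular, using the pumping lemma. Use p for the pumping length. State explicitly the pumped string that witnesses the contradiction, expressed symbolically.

Toward a contradiction, assume L is regular with pumping length p.
Choose w = a^p b^{p+p!+1}. Since p ≠ (p+p!+1)-1 = p+p!, w ∈ L; and |w| ≥ p.
Write w = xyz as guaranteed by the lemma, with |xy| ≤ p and |y| ≥ 1.
Since the first p symbols of w are all a's and |xy| ≤ p, y lies entirely in the leading a-block: y = a^k for some k with 1 ≤ k ≤ p.
Since 1 ≤ k ≤ p, k divides p!; set t = 1 + p!/k. Then xy^t z has p + (p!/k)·k = p + p! copies of a. Now the a-count is p+p! and (b-count)-1 = (p+p!+1)-1 = p+p!, so i ≠ j-1 fails. So xy^t z = a^{p+p!} b^{p+p!+1} ∉ L.
This is a contradiction; hence L is not regular.

a^{p+p!} b^{p+p!+1}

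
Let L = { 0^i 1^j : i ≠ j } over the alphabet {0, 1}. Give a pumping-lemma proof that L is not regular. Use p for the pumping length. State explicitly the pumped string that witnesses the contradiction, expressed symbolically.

Toward a contradiction, assume L is regular with pumping length p.
Choose w = 0^p 1^{p+p!}. Since p ≠ p+p!, w ∈ L; and |w| ≥ p.
The pumping lemma gives a decomposition w = xyz where |xy| ≤ p and |y| ≥ 1.
Since the first p symbols of w are all 0's and |xy| ≤ p, y lies entirely in the leading 0-block: y = 0^k for some k with 1 ≤ k ≤ p.
Since 1 ≤ k ≤ p, k divides p!; set t = 1 + p!/k. Then xy^t z has p + (p!/k)·k = p + p! copies of 0. Now the 0-count equals the 1-count, so i ≠ j fails. So xy^t z = 0^{p+p!} 1^{p+p!} ∉ L.
Contradiction. Therefore L is not regular.

0^{p+p!} 1^{p+p!}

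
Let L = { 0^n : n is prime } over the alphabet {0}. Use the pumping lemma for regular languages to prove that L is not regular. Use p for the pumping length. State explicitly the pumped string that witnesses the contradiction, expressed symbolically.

Assume L is regular; let p be its pumping constant.
Let q be a prime with q ≥ p+2 (infinitely many primes exist), and take w = 0^q ∈ L with |w| = q ≥ p.
The pumping lemma gives a decomposition w = xyz where |xy| ≤ p and |y| ≥ 1.
Then y = 0^k for some k with 1 ≤ k ≤ p.
Since 1 ≤ k ≤ p, |xz| = q-k. Pump with i = q+1: |xy^{q+1}z| = (q-k)+(q+1)k = q+qk = q(1+k), which is composite (both factors ≥ 2). So xy^{q+1}z = 0^{q(1+k)} ∉ L.
Contradiction. Therefore L is not regular.

0^{q(1+k)}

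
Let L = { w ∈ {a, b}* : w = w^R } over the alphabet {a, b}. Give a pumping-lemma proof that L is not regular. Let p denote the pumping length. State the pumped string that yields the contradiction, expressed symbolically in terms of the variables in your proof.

a^{p+k} b a^p

Assume L is regular. Let p be the pumping length given by the pumping lemma.
Take w = a^p b a^p, a palindrome of length 2p+1 ≥ p.
By the pumping lemma, w = xyz with |xy| ≤ p and y is nonempty.
Since the first p symbols of w are all a's and |xy| ≤ p, y lies entirely in the leading a-block: y = a^k for some k with 1 ≤ k ≤ p.
Pump with i = 2: xy^2z = a^{p+k} b a^p. Its reverse is a^p b a^{p+k}, which differs from xy^2z since k ≥ 1. So xy^2z is not a palindrome and xy^2z ∉ L.
This is a contradiction; hence L is not regular.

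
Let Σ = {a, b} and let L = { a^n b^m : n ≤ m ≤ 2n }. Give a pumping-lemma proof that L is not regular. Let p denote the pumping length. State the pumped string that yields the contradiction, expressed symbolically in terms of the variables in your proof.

Assume L is regular. Let p be the pumping length given by the pumping lemma.
Take w = a^p b^p ∈ L (since p ≤ p ≤ 2p), with |w| = 2p ≥ p.
The pumping lemma gives a decomposition w = xyz where |xy| ≤ p and y is nonempty.
The first p characters of w are a's, so xy (and hence y) consists only of a's. Write y = a^k, 1 ≤ k ≤ p.
Pump with i = 2: xy^2z = a^{p+k} b^p. Now n = p+k > p = m, so the condition n ≤ m fails. Thus xy^2z ∉ L.
Contradiction. Therefore L is not regular.

a^{p+k} b^p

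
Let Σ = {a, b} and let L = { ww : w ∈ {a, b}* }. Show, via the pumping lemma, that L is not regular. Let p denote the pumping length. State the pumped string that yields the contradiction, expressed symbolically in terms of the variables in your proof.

Suppose for contradiction that L is regular, and let p be the pumping length.
Take w = a^p b^p a^p b^p = uu where u = a^pb^p; then w ∈ L and |w| = 4p ≥ p.
By the pumping lemma, w = xyz with |xy| ≤ p and |y| ≥ 1.
Since the first p symbols of w are all a's and |xy| ≤ p, y lies entirely in the leading a-block: y = a^k for some k with 1 ≤ k ≤ p.
Pump with i = 2: xy^2z = a^{p+k} b^p a^p b^p, of length 4p+k. Suppose this equals vv. The string starts with a and ends with b, so v does too; thus the boundary between the two copies of v is a b→a transition. There is exactly one such transition, at position 2p+k, so |v| = 2p+k and |vv| = 4p+2k ≠ 4p+k since k ≥ 1. So xy^2z ∉ L.
This is a contradiction; hence L is not regular.

a^{p+k} b^p a^p b^p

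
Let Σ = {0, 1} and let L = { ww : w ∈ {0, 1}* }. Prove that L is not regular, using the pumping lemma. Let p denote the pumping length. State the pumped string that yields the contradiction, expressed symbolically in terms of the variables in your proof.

0^{p+k} 1^p 0^p 1^p

Assume L is regular; let p be its pumping constant.
Take w = 0^p 1^p 0^p 1^p = uu where u = 0^p1^p; then w ∈ L and |w| = 4p ≥ p.
Write w = xyz as guaranteed by the lemma, with |xy| ≤ p and |y| ≥ 1.
Because |xy| ≤ p and w begins with p copies of 0, we have y = 0^k with 1 ≤ k ≤ p.
Pump with i = 2: xy^2z = 0^{p+k} 1^p 0^p 1^p, of length 4p+k. Suppose this equals vv. The string starts with 0 and ends with 1, so v does too; thus the boundary between the two copies of v is a 1→0 transition. There is exactly one such transition, at position 2p+k, so |v| = 2p+k and |vv| = 4p+2k ≠ 4p+k since k ≥ 1. So xy^2z ∉ L.
This contradicts the pumping lemma, so L is not regular.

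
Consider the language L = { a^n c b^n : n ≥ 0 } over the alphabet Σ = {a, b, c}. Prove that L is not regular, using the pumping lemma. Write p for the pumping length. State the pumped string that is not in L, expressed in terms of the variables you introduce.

Assume L is regular. Let p be the pumping length given by the pumping lemma.
Take w = a^p c b^p ∈ L with |w| = 2p+1 ≥ p.
By the pumping lemma, w = xyz with |xy| ≤ p and |y| > 0.
The first p characters of w are a's, so xy (and hence y) consists only of a's. Write y = a^k, 1 ≤ k ≤ p.
Pump with i = 2: xy^2z = a^{p+k} c b^p, which would require p+k = p. But k ≥ 1, so xy^2z ∉ L.
This is a contradiction; hence L is not regular.

a^{p+k} c b^p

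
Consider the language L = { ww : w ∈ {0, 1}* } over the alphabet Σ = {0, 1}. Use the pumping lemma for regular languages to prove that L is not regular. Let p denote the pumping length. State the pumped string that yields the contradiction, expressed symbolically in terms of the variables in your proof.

0^{p+k} 1^p 0^p 1^p

Assume L is regular; let p be its pumping constant.
Take w = 0^p 1^p 0^p 1^p = uu where u = 0^p1^p; then w ∈ L and |w| = 4p ≥ p.
By the pumping lemma, w = xyz with |xy| ≤ p and |y| > 0.
Since the first p symbols of w are all 0's and |xy| ≤ p, y lies entirely in the leading 0-block: y = 0^k for some k with 1 ≤ k ≤ p.
Pump with i = 2: xy^2z = 0^{p+k} 1^p 0^p 1^p, of length 4p+k. Suppose this equals vv. The string starts with 0 and ends with 1, so v does too; thus the boundary between the two copies of v is a 1→0 transition. There is exactly one such transition, at position 2p+k, so |v| = 2p+k and |vv| = 4p+2k ≠ 4p+k since k ≥ 1. So xy^2z ∉ L.
Contradiction. Therefore L is not regular.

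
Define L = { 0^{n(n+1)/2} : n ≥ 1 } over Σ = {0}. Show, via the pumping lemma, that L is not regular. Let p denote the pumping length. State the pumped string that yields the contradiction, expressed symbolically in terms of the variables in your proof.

0^{p(p+1)/2+k}

Assume L is regular; let p be its pumping constant.
Take w = 0^{p(p+1)/2} ∈ L with |w| = p(p+1)/2 ≥ p.
Write w = xyz as guaranteed by the lemma, with |xy| ≤ p and |y| > 0.
Then y = 0^k for some k with 1 ≤ k ≤ p.
Pump with i = 2: xy^2z = 0^{p(p+1)/2+k}. Since 1 ≤ k ≤ p, p(p+1)/2 < p(p+1)/2+k ≤ p(p+1)/2+p < (p+1)(p+2)/2, so p(p+1)/2+k is strictly between consecutive triangular numbers. So xy^2z ∉ L.
This is a contradiction; hence L is not regular.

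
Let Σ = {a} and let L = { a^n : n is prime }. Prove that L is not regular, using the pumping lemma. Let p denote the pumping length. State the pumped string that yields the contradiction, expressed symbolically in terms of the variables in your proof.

Suppose for contradiction that L is regular, and let p be the pumping length.
Let q be a prime with q ≥ p+2 (infinitely many primes exist), and take w = a^q ∈ L with |w| = q ≥ p.
By the pumping lemma, w = xyz with |xy| ≤ p and y is nonempty.
Then y = a^k for some k with 1 ≤ k ≤ p.
Since 1 ≤ k ≤ p, |xz| = q-k. Pump with i = q+1: |xy^{q+1}z| = (q-k)+(q+1)k = q+qk = q(1+k), which is composite (both factors ≥ 2). So xy^{q+1}z = a^{q(1+k)} ∉ L.
Contradiction. Therefore L is not regular.

a^{q(1+k)}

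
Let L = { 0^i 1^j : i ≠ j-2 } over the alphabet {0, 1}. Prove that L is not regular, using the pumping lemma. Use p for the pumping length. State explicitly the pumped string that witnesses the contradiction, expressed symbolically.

Toward a contradiction, assume L is regular with pumping length p.
Choose w = 0^p 1^{p+p!+2}. Since p ≠ (p+p!+2)-2 = p+p!, w ∈ L; and |w| ≥ p.
Write w = xyz as guaranteed by the lemma, with |xy| ≤ p and |y| ≥ 1.
The first p characters of w are 0's, so xy (and hence y) consists only of 0's. Write y = 0^k, 1 ≤ k ≤ p.
Since 1 ≤ k ≤ p, k divides p!; set t = 1 + p!/k. Then xy^t z has p + (p!/k)·k = p + p! copies of 0. Now the 0-count is p+p! and (1-count)-2 = (p+p!+2)-2 = p+p!, so i ≠ j-2 fails. So xy^t z = 0^{p+p!} 1^{p+p!+2} ∉ L.
Contradiction. Therefore L is not regular.

0^{p+p!} 1^{p+p!+2}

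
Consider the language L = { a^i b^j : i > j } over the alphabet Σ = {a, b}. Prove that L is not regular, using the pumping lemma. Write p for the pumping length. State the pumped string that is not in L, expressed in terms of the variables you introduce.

a^{p+1-k} b^p

Suppose for contradiction that L is regular, and let p be the pumping length.
Choose w = a^{p+1} b^p ∈ L, with |w| = 2p+1 ≥ p.
By the pumping lemma, w = xyz with |xy| ≤ p and |y| > 0.
The first p characters of w are a's, so xy (and hence y) consists only of a's. Write y = a^k, 1 ≤ k ≤ p.
Consider xy^0z = xz = a^{p+1-k} b^p. Since k ≥ 1, the a-count p+1-k is at most p, so i > j fails; thus xz ∉ L.
This is a contradiction; hence L is not regular.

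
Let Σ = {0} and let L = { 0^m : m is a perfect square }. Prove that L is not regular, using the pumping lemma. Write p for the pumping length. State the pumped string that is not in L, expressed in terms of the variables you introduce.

0^{p²+k}

Suppose for contradiction that L is regular, and let p be the pumping length.
Take w = 0^{p²} ∈ L with |w| = p² ≥ p.
The pumping lemma gives a decomposition w = xyz where |xy| ≤ p and |y| ≥ 1.
Then y = 0^k for some k with 1 ≤ k ≤ p.
Pump with i = 2: xy^2z = 0^{p²+k}. Since 1 ≤ k ≤ p, p² < p²+k ≤ p²+p < (p+1)², so p²+k lies strictly between consecutive squares and is not a perfect square. So xy^2z ∉ L.
Contradiction. Therefore L is not regular.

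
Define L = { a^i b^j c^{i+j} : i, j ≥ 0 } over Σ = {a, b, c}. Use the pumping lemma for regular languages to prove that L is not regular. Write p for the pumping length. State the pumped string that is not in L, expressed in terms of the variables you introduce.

Assume L is regular. Let p be the pumping length given by the pumping lemma.
Take w = a^p b^p c^{2p} ∈ L (with i=j=p, i+j=2p), |w| = 4p ≥ p.
By the pumping lemma, w = xyz with |xy| ≤ p and |y| ≥ 1.
Since the first p symbols of w are all a's and |xy| ≤ p, y lies entirely in the leading a-block: y = a^k for some k with 1 ≤ k ≤ p.
Consider xy^2z = a^{p+k} b^p c^{2p}. Now the a- and b-counts sum to 2p+k, but the c-count is 2p ≠ 2p+k. So xy^2z ∉ L.
This is a contradiction; hence L is not regular.

a^{p+k} b^p c^{2p}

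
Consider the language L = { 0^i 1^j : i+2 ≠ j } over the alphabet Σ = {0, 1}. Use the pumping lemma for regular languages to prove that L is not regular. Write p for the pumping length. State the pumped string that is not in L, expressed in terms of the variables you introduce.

Suppose for contradiction that L is regular, and let p be the pumping length.
Choose w = 0^p 1^{p+p!+2}. Since p ≠ (p+p!+2)-2 = p+p!, w ∈ L; and |w| ≥ p.
By the pumping lemma, w = xyz with |xy| ≤ p and y is nonempty.
Since the first p symbols of w are all 0's and |xy| ≤ p, y lies entirely in the leading 0-block: y = 0^k for some k with 1 ≤ k ≤ p.
Since 1 ≤ k ≤ p, k divides p!; set t = 1 + p!/k. Then xy^t z has p + (p!/k)·k = p + p! copies of 0. Now the 0-count is p+p! and (1-count)-2 = (p+p!+2)-2 = p+p!, so i+2 ≠ j fails. So xy^t z = 0^{p+p!} 1^{p+p!+2} ∉ L.
This is a contradiction; hence L is not regular.

0^{p+p!} 1^{p+p!+2}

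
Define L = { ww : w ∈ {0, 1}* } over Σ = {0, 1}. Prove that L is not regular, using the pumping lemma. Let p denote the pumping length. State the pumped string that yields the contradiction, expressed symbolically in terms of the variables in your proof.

Toward a contradiction, assume L is regular with pumping length p.
Take w = 0^p 1^p 0^p 1^p = uu where u = 0^p1^p; then w ∈ L and |w| = 4p ≥ p.
By the pumping lemma, w = xyz with |xy| ≤ p and y is nonempty.
The first p characters of w are 0's, so xy (and hence y) consists only of 0's. Write y = 0^k, 1 ≤ k ≤ p.
Pump with i = 2: xy^2z = 0^{p+k} 1^p 0^p 1^p, of length 4p+k. Suppose this equals vv. The string starts with 0 and ends with 1, so v does too; thus the boundary between the two copies of v is a 1→0 transition. There is exactly one such transition, at position 2p+k, so |v| = 2p+k and |vv| = 4p+2k ≠ 4p+k since k ≥ 1. So xy^2z ∉ L.
Contradiction. Therefore L is not regular.

0^{p+k} 1^p 0^p 1^p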